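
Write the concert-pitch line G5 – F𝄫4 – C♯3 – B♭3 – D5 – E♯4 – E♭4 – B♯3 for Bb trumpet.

A5 Gbb4 D#3 C4 E5 F##4 F4 C##4

The Bb trumpet sounds a major second below written, so the written part must be a major second above concert — transpose each note up.
G5 gives A5
Fbb4 gives Gbb4
C#3 gives D#3
Bb3 gives C4
D5 gives E5
E#4 gives F##4
Eb4 gives F4
B#3 gives C##4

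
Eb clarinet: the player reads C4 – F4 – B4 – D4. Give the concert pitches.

Eb4 Ab4 D5 F4

The Eb clarinet sounds a minor third above written, so transpose each written note up a minor third.
C4 → Eb4
F4 → Ab4
B4 → D5
D4 → F4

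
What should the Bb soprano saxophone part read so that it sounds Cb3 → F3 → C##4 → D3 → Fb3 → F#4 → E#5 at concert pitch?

Written C4 sounds as Bb3 on the Bb soprano saxophone, so concert pitches are written a major second up.
Cb3 gives Db3
F3 gives G3
C##4 gives D##4
D3 gives E3
Fb3 gives Gb3
F#4 gives G#4
E#5 gives F##5

Db3 G3 D##4 E3 Gb3 G#4 F##5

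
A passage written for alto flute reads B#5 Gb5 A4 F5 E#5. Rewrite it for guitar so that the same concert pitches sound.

F##6 Db6 E5 C6 B#5

First find concert pitch: the alto flute sounds a perfect fourth below written, so B#5 Gb5 A4 F5 E#5 sounds F##5 Db5 E4 C5 B#4.
Then write for guitar: it sounds a perfect octave below written, so the part must be a perfect octave above concert.
F##5 → F##6
Db5 → Db6
E4 → E5
C5 → C6
B#4 → B#5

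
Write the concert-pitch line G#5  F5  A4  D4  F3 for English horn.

D#6 C6 E5 A4 C4

Written C4 sounds as F3 on the English horn, so concert pitches are written a perfect fifth up.
G#5 -> D#6
F5 -> C6
A4 -> E5
D4 -> A4
F3 -> C4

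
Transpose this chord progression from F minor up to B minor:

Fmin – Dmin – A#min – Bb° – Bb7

F minor up to B minor is an augmented fourth; each chord root moves by that interval while the quality stays the same.
Fmin: root F up an augmented fourth → B, giving Bmin.
Dmin: root D up an augmented fourth → G#, giving G#min.
A#min: root A# up an augmented fourth → D##, giving D##min.
Bb°: root Bb up an augmented fourth → E, giving E°.
Bb7: root Bb up an augmented fourth → E, giving E7.

Bmin G#min D##min E° E7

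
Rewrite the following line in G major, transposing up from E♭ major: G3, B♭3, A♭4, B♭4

B3 D4 C5 D5

From E♭ up to G is a major third; apply that to each pitch.
G3 becomes B3
Bb3 becomes D4
Ab4 becomes C5
Bb4 becomes D5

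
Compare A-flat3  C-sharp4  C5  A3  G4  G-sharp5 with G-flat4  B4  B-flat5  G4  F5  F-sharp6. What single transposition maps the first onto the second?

up a minor seventh

From Ab3 to Gb4 is 7 letter names — a seventh of some quality.
Ab3 to Gb4 is 10 semitones, which makes it a minor seventh; the second version is higher, so the direction is up.
Checking another pair — G#5 → F#6 — gives the same interval.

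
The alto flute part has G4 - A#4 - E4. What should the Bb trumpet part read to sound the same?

First find concert pitch: the alto flute sounds a perfect fourth below written, so G4 A#4 E4 sounds D4 E#4 B3.
Then write for Bb trumpet: it sounds a major second below written, so the part must be a major second above concert.
D4 → E4
E#4 → F##4
B3 → C#4

E4 F##4 C#4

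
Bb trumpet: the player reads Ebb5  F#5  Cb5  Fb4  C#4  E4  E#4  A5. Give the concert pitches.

Dbb5 E5 Bbb4 Ebb4 B3 D4 D#4 G5

Written C4 on the Bb trumpet sounds as Bb3, a major second lower; apply that shift to every note.
Ebb5 becomes Dbb5
F#5 becomes E5
Cb5 becomes Bbb4
Fb4 becomes Ebb4
C#4 becomes B3
E4 becomes D4
E#4 becomes D#4
A5 becomes G5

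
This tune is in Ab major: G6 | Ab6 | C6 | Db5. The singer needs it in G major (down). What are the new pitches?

F#6 G6 B5 C5

Ab major to G major down is a minor second, so every note moves down by that interval.
G6 -> F#6
Ab6 -> G6
C6 -> B5
Db5 -> C5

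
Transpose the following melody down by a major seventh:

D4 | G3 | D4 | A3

Eb3 Ab2 Eb3 Bb2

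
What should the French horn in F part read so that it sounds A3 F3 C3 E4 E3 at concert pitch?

Written C4 sounds as F3 on the French horn in F, so concert pitches are written a perfect fifth up.
A3 gives E4
F3 gives C4
C3 gives G3
E4 gives B4
E3 gives B3

E4 C4 G3 B4 B3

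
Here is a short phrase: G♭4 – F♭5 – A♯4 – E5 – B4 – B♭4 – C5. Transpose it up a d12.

Gb4 gives Dbb6
Fb5 gives Cbb7
A#4 gives E6
E5 gives Bb6
B4 gives F6
Bb4 gives Fb6
C5 gives Gb6

Dbb6 Cbb7 E6 Bb6 F6 Fb6 Gb6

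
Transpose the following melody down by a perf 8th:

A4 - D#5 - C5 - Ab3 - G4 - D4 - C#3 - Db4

A3 D#4 C4 Ab2 G3 D3 C#2 Db3

A4 gives A3
D#5 gives D#4
C5 gives C4
Ab3 gives Ab2
G4 gives G3
D4 gives D3
C#3 gives C#2
Db4 gives Db3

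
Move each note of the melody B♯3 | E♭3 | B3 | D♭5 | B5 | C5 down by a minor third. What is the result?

G##3 C3 G#3 Bb4 G#5 A4

B#3 -> G##3
Eb3 -> C3
B3 -> G#3
Db5 -> Bb4
B5 -> G#5
C5 -> A4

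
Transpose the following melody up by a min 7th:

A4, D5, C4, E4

A minor seventh up from A4 gives G5.
A minor seventh up from D5 gives C6.
A minor seventh up from C4 gives Bb4.
A minor seventh up from E4 gives D5.

G5 C6 Bb4 D5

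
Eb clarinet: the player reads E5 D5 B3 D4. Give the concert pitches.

G5 F5 D4 F4

The Eb clarinet sounds a minor third above written, so transpose each written note up a minor third.
E5 to G5
D5 to F5
B3 to D4
D4 to F4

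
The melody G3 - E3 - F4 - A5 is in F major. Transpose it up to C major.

From F up to C is a perfect fifth; apply that to each pitch.
G3 to D4
E3 to B3
F4 to C5
A5 to E6

D4 B3 C5 E6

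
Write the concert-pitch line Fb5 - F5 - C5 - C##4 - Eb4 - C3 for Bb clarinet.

The Bb clarinet sounds a major second below written, so the written part must be a major second above concert — transpose each note up.
Fb5 gives Gb5
F5 gives G5
C5 gives D5
C##4 gives D##4
Eb4 gives F4
C3 gives D3

Gb5 G5 D5 D##4 F4 D3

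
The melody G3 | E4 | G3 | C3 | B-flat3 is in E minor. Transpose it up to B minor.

D4 B4 D4 G3 F4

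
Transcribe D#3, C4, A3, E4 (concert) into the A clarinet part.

F#3 Eb4 C4 G4

Written C4 sounds as A3 on the A clarinet, so concert pitches are written a minor third up.
D#3 to F#3
C4 to Eb4
A3 to C4
E4 to G4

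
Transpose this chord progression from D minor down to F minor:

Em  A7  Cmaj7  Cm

Gm C7 Ebmaj7 Ebm

D minor down to F minor is a major sixth; each chord root moves by that interval while the quality stays the same.
Em: root E down a major sixth → G, giving Gm.
A7: root A down a major sixth → C, giving C7.
Cmaj7: root C down a major sixth → Eb, giving Ebmaj7.
Cm: root C down a major sixth → Eb, giving Ebm.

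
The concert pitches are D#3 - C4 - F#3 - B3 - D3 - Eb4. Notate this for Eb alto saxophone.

Written C4 sounds as Eb3 on the Eb alto saxophone, so concert pitches are written a major sixth up.
D#3 → B#3
C4 → A4
F#3 → D#4
B3 → G#4
D3 → B3
Eb4 → C5

B#3 A4 D#4 G#4 B3 C5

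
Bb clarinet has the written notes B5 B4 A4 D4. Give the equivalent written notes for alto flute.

D6 D5 C5 F4

First find concert pitch: the Bb clarinet sounds a major second below written, so B5 B4 A4 D4 sounds A5 A4 G4 C4.
Then write for alto flute: it sounds a perfect fourth below written, so the part must be a perfect fourth above concert.
A5 → D6
A4 → D5
G4 → C5
C4 → F4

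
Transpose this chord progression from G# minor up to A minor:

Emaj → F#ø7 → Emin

G# minor up to A minor is a minor second; each chord root moves by that interval while the quality stays the same.
Emaj: root E up a minor second → F, giving Fmaj.
F#ø7: root F# up a minor second → G, giving Gø7.
Emin: root E up a minor second → F, giving Fmin.

Fmaj Gø7 Fmin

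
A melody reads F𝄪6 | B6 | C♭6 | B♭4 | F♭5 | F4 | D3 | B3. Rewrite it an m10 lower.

D##5 G#5 Ab4 G3 Db4 D3 B1 G#2

F##6 down a minor tenth is D##5.
B6: a tenth down reaches G, and 15 semitones makes it G#5.
A minor tenth down from Cb6 gives Ab4.
Bb4: a tenth down reaches G, and 15 semitones makes it G3.
Fb5 down a minor tenth is Db4.
A minor tenth down from F4 gives D3.
D3: a tenth down reaches B, and 15 semitones makes it B1.
A minor tenth down from B3 gives G#2.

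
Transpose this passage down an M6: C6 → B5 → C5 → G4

A major sixth down from C6 gives Eb5.
B5: a sixth down reaches D, and 9 semitones makes it D5.
C5: a sixth down reaches E, and 9 semitones makes it Eb4.
G4 down a major sixth is Bb3.

Eb5 D5 Eb4 Bb3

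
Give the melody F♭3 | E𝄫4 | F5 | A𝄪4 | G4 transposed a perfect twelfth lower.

Bbb1 Abb2 Bb3 D##3 C3

Fb3 to Bbb1
Ebb4 to Abb2
F5 to Bb3
A##4 to D##3
G4 to C3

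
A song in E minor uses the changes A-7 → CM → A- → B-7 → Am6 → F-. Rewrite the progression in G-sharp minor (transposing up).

C#-7 EM C#- D#-7 C#m6 A-

E minor up to G-sharp minor is a major third; each chord root moves by that interval while the quality stays the same.
A-7: root A up a major third → C#, giving C#-7.
CM: root C up a major third → E, giving EM.
A-: root A up a major third → C#, giving C#-.
B-7: root B up a major third → D#, giving D#-7.
Am6: root A up a major third → C#, giving C#m6.
F-: root F up a major third → A, giving A-.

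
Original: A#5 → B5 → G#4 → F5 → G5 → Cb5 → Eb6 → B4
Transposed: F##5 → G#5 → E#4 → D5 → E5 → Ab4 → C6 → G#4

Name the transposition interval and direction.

down a minor third

From A#5 to F##5 is 3 letter names — a third of some quality.
F##5 to A#5 is 3 semitones, which makes it a minor third; the second version is lower, so the direction is down.
Checking another pair — B4 → G#4 — gives the same interval.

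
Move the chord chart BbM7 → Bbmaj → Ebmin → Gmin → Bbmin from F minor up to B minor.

F minor up to B minor is an augmented fourth; each chord root moves by that interval while the quality stays the same.
BbM7: root Bb up an augmented fourth → E, giving EM7.
Bbmaj: root Bb up an augmented fourth → E, giving Emaj.
Ebmin: root Eb up an augmented fourth → A, giving Amin.
Gmin: root G up an augmented fourth → C#, giving C#min.
Bbmin: root Bb up an augmented fourth → E, giving Emin.

EM7 Emaj Amin C#min Emin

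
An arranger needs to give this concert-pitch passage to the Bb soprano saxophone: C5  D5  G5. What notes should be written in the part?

Written C4 sounds as Bb3 on the Bb soprano saxophone, so concert pitches are written a major second up.
C5 becomes D5
D5 becomes E5
G5 becomes A5

D5 E5 A5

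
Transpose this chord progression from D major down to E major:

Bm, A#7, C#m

C#m B#7 D#m

D major down to E major is a minor seventh; each chord root moves by that interval while the quality stays the same.
Bm: root B down a minor seventh → C#, giving C#m.
A#7: root A# down a minor seventh → B#, giving B#7.
C#m: root C# down a minor seventh → D#, giving D#m.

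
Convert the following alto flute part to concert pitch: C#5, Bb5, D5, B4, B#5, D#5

G#4 F5 A4 F#4 F##5 A#4

The alto flute sounds a perfect fourth below written, so transpose each written note down a perfect fourth.
C#5 gives G#4
Bb5 gives F5
D5 gives A4
B4 gives F#4
B#5 gives F##5
D#5 gives A#4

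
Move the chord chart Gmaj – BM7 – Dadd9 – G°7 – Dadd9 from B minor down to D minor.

B minor down to D minor is a major sixth; each chord root moves by that interval while the quality stays the same.
Gmaj: root G down a major sixth → Bb, giving Bbmaj.
BM7: root B down a major sixth → D, giving DM7.
Dadd9: root D down a major sixth → F, giving Fadd9.
G°7: root G down a major sixth → Bb, giving Bb°7.
Dadd9: root D down a major sixth → F, giving Fadd9.

Bbmaj DM7 Fadd9 Bb°7 Fadd9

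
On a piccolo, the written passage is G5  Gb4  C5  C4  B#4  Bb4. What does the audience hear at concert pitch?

G6 Gb5 C6 C5 B#5 Bb5

Written C4 on the piccolo sounds as C5, a perfect octave higher; apply that shift to every note.
G5 → G6
Gb4 → Gb5
C5 → C6
C4 → C5
B#4 → B#5
Bb4 → Bb5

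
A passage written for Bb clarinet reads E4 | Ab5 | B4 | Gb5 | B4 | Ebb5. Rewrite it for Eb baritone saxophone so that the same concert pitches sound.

B5 Eb7 F#6 Db7 F#6 Bbb6

First find concert pitch: the Bb clarinet sounds a major second below written, so E4 Ab5 B4 Gb5 B4 Ebb5 sounds D4 Gb5 A4 Fb5 A4 Dbb5.
Then write for Eb baritone saxophone: it sounds a major thirteenth below written, so the part must be a major thirteenth above concert.
D4 → B5
Gb5 → Eb7
A4 → F#6
Fb5 → Db7
A4 → F#6
Dbb5 → Bbb6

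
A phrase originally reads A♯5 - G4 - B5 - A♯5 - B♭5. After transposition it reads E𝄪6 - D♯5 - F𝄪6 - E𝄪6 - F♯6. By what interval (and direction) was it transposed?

up an augmented fifth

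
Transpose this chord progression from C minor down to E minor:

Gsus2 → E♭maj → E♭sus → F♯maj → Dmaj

Bsus2 Gmaj Gsus A#maj F#maj

C minor down to E minor is a minor sixth; each chord root moves by that interval while the quality stays the same.
Gsus2: root G down a minor sixth → B, giving Bsus2.
E♭maj: root E♭ down a minor sixth → G, giving Gmaj.
E♭sus: root E♭ down a minor sixth → G, giving Gsus.
F♯maj: root F♯ down a minor sixth → A#, giving A#maj.
Dmaj: root D down a minor sixth → F#, giving F#maj.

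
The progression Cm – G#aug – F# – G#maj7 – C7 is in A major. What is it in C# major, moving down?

A major down to C# major is a minor sixth; each chord root moves by that interval while the quality stays the same.
Cm: root C down a minor sixth → E, giving Em.
G#aug: root G# down a minor sixth → B#, giving B#aug.
F#: root F# down a minor sixth → A#, giving A#.
G#maj7: root G# down a minor sixth → B#, giving B#maj7.
C7: root C down a minor sixth → E, giving E7.

Em B#aug A# B#maj7 E7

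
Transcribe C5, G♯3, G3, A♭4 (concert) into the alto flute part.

F5 C#4 C4 Db5

The alto flute sounds a perfect fourth below written, so the written part must be a perfect fourth above concert — transpose each note up.
C5 → F5
G#3 → C#4
G3 → C4
Ab4 → Db5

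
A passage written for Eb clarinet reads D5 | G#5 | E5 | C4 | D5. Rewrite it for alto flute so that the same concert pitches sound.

First find concert pitch: the Eb clarinet sounds a minor third above written, so D5 G#5 E5 C4 D5 sounds F5 B5 G5 Eb4 F5.
Then write for alto flute: it sounds a perfect fourth below written, so the part must be a perfect fourth above concert.
F5 → Bb5
B5 → E6
G5 → C6
Eb4 → Ab4
F5 → Bb5

Bb5 E6 C6 Ab4 Bb5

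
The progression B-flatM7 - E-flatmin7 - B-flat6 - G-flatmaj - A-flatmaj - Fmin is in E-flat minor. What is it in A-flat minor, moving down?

E-flat minor down to A-flat minor is a perfect fifth; each chord root moves by that interval while the quality stays the same.
B-flatM7: root B-flat down a perfect fifth → Eb, giving EbM7.
E-flatmin7: root E-flat down a perfect fifth → Ab, giving Abmin7.
B-flat6: root B-flat down a perfect fifth → Eb, giving Eb6.
G-flatmaj: root G-flat down a perfect fifth → Cb, giving Cbmaj.
A-flatmaj: root A-flat down a perfect fifth → Db, giving Dbmaj.
Fmin: root F down a perfect fifth → Bb, giving Bbmin.

EbM7 Abmin7 Eb6 Cbmaj Dbmaj Bbmin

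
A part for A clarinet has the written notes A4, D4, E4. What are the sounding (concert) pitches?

F#4 B3 C#4

The A clarinet sounds a minor third below written, so transpose each written note down a minor third.
A4 -> F#4
D4 -> B3
E4 -> C#4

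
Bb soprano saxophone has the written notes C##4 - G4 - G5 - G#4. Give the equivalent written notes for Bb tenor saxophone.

First find concert pitch: the Bb soprano saxophone sounds a major second below written, so C##4 G4 G5 G#4 sounds B#3 F4 F5 F#4.
Then write for Bb tenor saxophone: it sounds a major ninth below written, so the part must be a major ninth above concert.
B#3 → C##5
F4 → G5
F5 → G6
F#4 → G#5

C##5 G5 G6 G#5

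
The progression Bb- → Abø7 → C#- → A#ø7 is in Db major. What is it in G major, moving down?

Db major down to G major is a diminished fifth; each chord root moves by that interval while the quality stays the same.
Bb-: root Bb down a diminished fifth → E, giving E-.
Abø7: root Ab down a diminished fifth → D, giving Dø7.
C#-: root C# down a diminished fifth → F##, giving F##-.
A#ø7: root A# down a diminished fifth → D##, giving D##ø7.

E- Dø7 F##- D##ø7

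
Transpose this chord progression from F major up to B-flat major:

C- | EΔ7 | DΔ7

F- AΔ7 GΔ7

F major up to B-flat major is a perfect fourth; each chord root moves by that interval while the quality stays the same.
C-: root C up a perfect fourth → F, giving F-.
EΔ7: root E up a perfect fourth → A, giving AΔ7.
DΔ7: root D up a perfect fourth → G, giving GΔ7.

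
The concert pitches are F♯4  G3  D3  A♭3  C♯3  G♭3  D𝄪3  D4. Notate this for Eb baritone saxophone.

Written C4 sounds as Eb2 on the Eb baritone saxophone, so concert pitches are written a major thirteenth up.
F#4 -> D#6
G3 -> E5
D3 -> B4
Ab3 -> F5
C#3 -> A#4
Gb3 -> Eb5
D##3 -> B##4
D4 -> B5

D#6 E5 B4 F5 A#4 Eb5 B##4 B5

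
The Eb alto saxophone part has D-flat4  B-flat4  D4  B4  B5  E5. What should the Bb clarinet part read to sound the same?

First find concert pitch: the Eb alto saxophone sounds a major sixth below written, so D-flat4 B-flat4 D4 B4 B5 E5 sounds Fb3 Db4 F3 D4 D5 G4.
Then write for Bb clarinet: it sounds a major second below written, so the part must be a major second above concert.
Fb3 → Gb3
Db4 → Eb4
F3 → G3
D4 → E4
D5 → E5
G4 → A4

Gb3 Eb4 G3 E4 E5 A4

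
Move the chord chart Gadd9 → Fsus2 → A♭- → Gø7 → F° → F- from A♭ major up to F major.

Eadd9 Dsus2 F- Eø7 D° D-

A♭ major up to F major is a major sixth; each chord root moves by that interval while the quality stays the same.
Gadd9: root G up a major sixth → E, giving Eadd9.
Fsus2: root F up a major sixth → D, giving Dsus2.
A♭-: root A♭ up a major sixth → F, giving F-.
Gø7: root G up a major sixth → E, giving Eø7.
F°: root F up a major sixth → D, giving D°.
F-: root F up a major sixth → D, giving D-.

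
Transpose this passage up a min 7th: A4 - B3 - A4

A4 up a minor seventh is G5.
B3 up a minor seventh is A4.
A4 up a minor seventh is G5.

G5 A4 G5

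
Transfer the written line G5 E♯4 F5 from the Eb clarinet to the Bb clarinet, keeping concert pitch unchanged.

C6 A#4 Bb5

First find concert pitch: the Eb clarinet sounds a minor third above written, so G5 E♯4 F5 sounds Bb5 G#4 Ab5.
Then write for Bb clarinet: it sounds a major second below written, so the part must be a major second above concert.
Bb5 → C6
G#4 → A#4
Ab5 → Bb5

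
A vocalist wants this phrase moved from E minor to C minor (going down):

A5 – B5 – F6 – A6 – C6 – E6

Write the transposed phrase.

F5 G5 Db6 F6 Ab5 C6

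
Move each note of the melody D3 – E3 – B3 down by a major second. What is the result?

D3 → C3
E3 → D3
B3 → A3

C3 D3 A3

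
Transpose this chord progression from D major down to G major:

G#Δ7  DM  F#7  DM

C#Δ7 GM B7 GM

D major down to G major is a perfect fifth; each chord root moves by that interval while the quality stays the same.
G#Δ7: root G# down a perfect fifth → C#, giving C#Δ7.
DM: root D down a perfect fifth → G, giving GM.
F#7: root F# down a perfect fifth → B, giving B7.
DM: root D down a perfect fifth → G, giving GM.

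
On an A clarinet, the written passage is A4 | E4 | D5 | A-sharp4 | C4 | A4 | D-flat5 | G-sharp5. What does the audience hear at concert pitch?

F#4 C#4 B4 F##4 A3 F#4 Bb4 E#5

The A clarinet sounds a minor third below written, so transpose each written note down a minor third.
A4 to F#4
E4 to C#4
D5 to B4
A#4 to F##4
C4 to A3
A4 to F#4
Db5 to Bb4
G#5 to E#5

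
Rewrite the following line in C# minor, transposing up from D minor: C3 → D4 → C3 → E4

D minor to C# minor up is a major seventh, so every note moves up by that interval.
C3 gives B3
D4 gives C#5
C3 gives B3
E4 gives D#5

B3 C#5 B3 D#5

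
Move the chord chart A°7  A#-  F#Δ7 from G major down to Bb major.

G major down to Bb major is a major sixth; each chord root moves by that interval while the quality stays the same.
A°7: root A down a major sixth → C, giving C°7.
A#-: root A# down a major sixth → C#, giving C#-.
F#Δ7: root F# down a major sixth → A, giving AΔ7.

C°7 C#- AΔ7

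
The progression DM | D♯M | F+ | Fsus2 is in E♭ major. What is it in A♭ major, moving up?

E♭ major up to A♭ major is a perfect fourth; each chord root moves by that interval while the quality stays the same.
DM: root D up a perfect fourth → G, giving GM.
D♯M: root D♯ up a perfect fourth → G#, giving G#M.
F+: root F up a perfect fourth → Bb, giving Bb+.
Fsus2: root F up a perfect fourth → Bb, giving Bbsus2.

GM G#M Bb+ Bbsus2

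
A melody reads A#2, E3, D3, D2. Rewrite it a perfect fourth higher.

D#3 A3 G3 G2

A#2: a fourth up reaches D, and 5 semitones makes it D#3.
E3 up a perfect fourth is A3.
D3: a fourth up reaches G, and 5 semitones makes it G3.
D2 up a perfect fourth is G2.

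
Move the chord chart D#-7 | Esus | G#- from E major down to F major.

E major down to F major is a major seventh; each chord root moves by that interval while the quality stays the same.
D#-7: root D# down a major seventh → E, giving E-7.
Esus: root E down a major seventh → F, giving Fsus.
G#-: root G# down a major seventh → A, giving A-.

E-7 Fsus A-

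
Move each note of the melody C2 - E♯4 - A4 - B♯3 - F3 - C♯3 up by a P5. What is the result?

C2 becomes G2
E#4 becomes B#4
A4 becomes E5
B#3 becomes F##4
F3 becomes C4
C#3 becomes G#3

G2 B#4 E5 F##4 C4 G#3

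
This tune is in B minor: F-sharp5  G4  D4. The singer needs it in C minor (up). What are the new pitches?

G5 Ab4 Eb4

B minor to C minor up is a minor second, so every note moves up by that interval.
F#5 → G5
G4 → Ab4
D4 → Eb4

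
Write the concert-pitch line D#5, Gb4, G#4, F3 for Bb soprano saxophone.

The Bb soprano saxophone sounds a major second below written, so the written part must be a major second above concert — transpose each note up.
D#5 gives E#5
Gb4 gives Ab4
G#4 gives A#4
F3 gives G3

E#5 Ab4 A#4 G3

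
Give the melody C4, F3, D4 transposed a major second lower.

A major second down from C4 gives Bb3.
F3 down a major second is Eb3.
D4 down a major second is C4.

Bb3 Eb3 C4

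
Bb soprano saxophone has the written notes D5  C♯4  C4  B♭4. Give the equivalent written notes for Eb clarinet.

First find concert pitch: the Bb soprano saxophone sounds a major second below written, so D5 C♯4 C4 B♭4 sounds C5 B3 Bb3 Ab4.
Then write for Eb clarinet: it sounds a minor third above written, so the part must be a minor third below concert.
C5 → A4
B3 → G#3
Bb3 → G3
Ab4 → F4

A4 G#3 G3 F4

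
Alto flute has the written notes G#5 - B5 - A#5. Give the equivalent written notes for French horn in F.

A#5 C#6 B#5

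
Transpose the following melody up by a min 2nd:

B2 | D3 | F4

B2 → C3
D3 → Eb3
F4 → Gb4

C3 Eb3 Gb4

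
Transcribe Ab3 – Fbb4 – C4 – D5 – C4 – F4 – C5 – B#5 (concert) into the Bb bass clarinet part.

Bb4 Gbb5 D5 E6 D5 G5 D6 C##7

The Bb bass clarinet sounds a major ninth below written, so the written part must be a major ninth above concert — transpose each note up.
Ab3 to Bb4
Fbb4 to Gbb5
C4 to D5
D5 to E6
C4 to D5
F4 to G5
C5 to D6
B#5 to C##7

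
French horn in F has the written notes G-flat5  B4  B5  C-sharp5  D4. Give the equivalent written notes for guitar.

First find concert pitch: the French horn in F sounds a perfect fifth below written, so G-flat5 B4 B5 C-sharp5 D4 sounds Cb5 E4 E5 F#4 G3.
Then write for guitar: it sounds a perfect octave below written, so the part must be a perfect octave above concert.
Cb5 → Cb6
E4 → E5
E5 → E6
F#4 → F#5
G3 → G4

Cb6 E5 E6 F#5 G4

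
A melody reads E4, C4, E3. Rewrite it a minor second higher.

E4 gives F4
C4 gives Db4
E3 gives F3

F4 Db4 F3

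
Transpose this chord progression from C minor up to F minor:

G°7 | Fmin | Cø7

C°7 Bbmin Fø7

C minor up to F minor is a perfect fourth; each chord root moves by that interval while the quality stays the same.
G°7: root G up a perfect fourth → C, giving C°7.
Fmin: root F up a perfect fourth → Bb, giving Bbmin.
Cø7: root C up a perfect fourth → F, giving Fø7.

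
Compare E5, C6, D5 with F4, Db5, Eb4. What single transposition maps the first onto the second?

down a major seventh

From E5 to F4 is 7 letter names — a seventh of some quality.
F4 to E5 is 11 semitones, which makes it a major seventh; the second version is lower, so the direction is down.
Checking another pair — D5 → Eb4 — gives the same interval.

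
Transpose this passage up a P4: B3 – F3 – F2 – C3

A perfect fourth up from B3 gives E4.
F3: a fourth up reaches B, and 5 semitones makes it Bb3.
A perfect fourth up from F2 gives Bb2.
A perfect fourth up from C3 gives F3.

E4 Bb3 Bb2 F3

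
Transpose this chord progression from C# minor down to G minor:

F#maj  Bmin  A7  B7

Cmaj Fmin Eb7 F7

C# minor down to G minor is an augmented fourth; each chord root moves by that interval while the quality stays the same.
F#maj: root F# down an augmented fourth → C, giving Cmaj.
Bmin: root B down an augmented fourth → F, giving Fmin.
A7: root A down an augmented fourth → Eb, giving Eb7.
B7: root B down an augmented fourth → F, giving F7.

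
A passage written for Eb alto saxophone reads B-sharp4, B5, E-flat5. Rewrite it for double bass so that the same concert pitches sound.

D#5 D6 Gb5

First find concert pitch: the Eb alto saxophone sounds a major sixth below written, so B-sharp4 B5 E-flat5 sounds D#4 D5 Gb4.
Then write for double bass: it sounds a perfect octave below written, so the part must be a perfect octave above concert.
D#4 → D#5
D5 → D6
Gb4 → Gb5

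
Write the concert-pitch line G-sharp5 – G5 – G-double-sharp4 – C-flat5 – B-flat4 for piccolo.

G#4 G4 G##3 Cb4 Bb3

Written C4 sounds as C5 on the piccolo, so concert pitches are written a perfect octave down.
G#5 -> G#4
G5 -> G4
G##4 -> G##3
Cb5 -> Cb4
Bb4 -> Bb3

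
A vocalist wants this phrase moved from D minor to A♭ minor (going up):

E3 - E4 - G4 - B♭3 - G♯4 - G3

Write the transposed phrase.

Bb3 Bb4 Db5 Fb4 D5 Db4

D minor to A♭ minor up is a diminished fifth, so every note moves up by that interval.
E3 to Bb3
E4 to Bb4
G4 to Db5
Bb3 to Fb4
G#4 to D5
G3 to Db4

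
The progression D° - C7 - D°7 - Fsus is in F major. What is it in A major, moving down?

F#° E7 F#°7 Asus

F major down to A major is a minor sixth; each chord root moves by that interval while the quality stays the same.
D°: root D down a minor sixth → F#, giving F#°.
C7: root C down a minor sixth → E, giving E7.
D°7: root D down a minor sixth → F#, giving F#°7.
Fsus: root F down a minor sixth → A, giving Asus.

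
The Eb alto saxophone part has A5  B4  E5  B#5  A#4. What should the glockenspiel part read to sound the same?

C3 D2 G2 D#3 C#2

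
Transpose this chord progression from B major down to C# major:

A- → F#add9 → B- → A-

B- G#add9 C#- B-

B major down to C# major is a minor seventh; each chord root moves by that interval while the quality stays the same.
A-: root A down a minor seventh → B, giving B-.
F#add9: root F# down a minor seventh → G#, giving G#add9.
B-: root B down a minor seventh → C#, giving C#-.
A-: root A down a minor seventh → B, giving B-.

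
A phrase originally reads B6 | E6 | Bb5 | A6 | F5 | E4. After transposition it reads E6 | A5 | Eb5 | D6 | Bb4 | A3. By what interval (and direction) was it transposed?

From B6 to E6 is 5 letter names — a fifth of some quality.
E6 to B6 is 7 semitones, which makes it a perfect fifth; the second version is lower, so the direction is down.
Checking another pair — E4 → A3 — gives the same interval.

down a perfect fifth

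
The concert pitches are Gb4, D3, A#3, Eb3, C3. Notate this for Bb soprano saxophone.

Ab4 E3 B#3 F3 D3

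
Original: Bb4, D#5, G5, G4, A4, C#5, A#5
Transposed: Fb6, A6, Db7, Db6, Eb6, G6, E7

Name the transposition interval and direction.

From Bb4 to Fb6 is 12 letter names — a twelfth of some quality.
Bb4 to Fb6 is 18 semitones, which makes it a diminished twelfth; the second version is higher, so the direction is up.
Checking another pair — A#5 → E7 — gives the same interval.

up a diminished twelfth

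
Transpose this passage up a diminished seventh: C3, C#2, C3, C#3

C3 to Bbb3
C#2 to Bb2
C3 to Bbb3
C#3 to Bb3

Bbb3 Bb2 Bbb3 Bb3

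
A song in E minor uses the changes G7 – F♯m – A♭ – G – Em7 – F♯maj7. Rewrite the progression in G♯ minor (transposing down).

B7 A#m C B G#m7 A#maj7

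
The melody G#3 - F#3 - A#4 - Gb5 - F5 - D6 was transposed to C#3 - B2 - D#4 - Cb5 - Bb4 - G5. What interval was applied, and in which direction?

Take the first pair: G#3 → C#3. G to C spans 5 letter names, so the interval is some kind of fifth.
C#3 to G#3 is 7 semitones, which makes it a perfect fifth; the second version is lower, so the direction is down.
Checking another pair — D6 → G5 — gives the same interval.

down a perfect fifth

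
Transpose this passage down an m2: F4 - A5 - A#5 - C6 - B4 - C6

E4 G#5 G##5 B5 A#4 B5

F4 becomes E4
A5 becomes G#5
A#5 becomes G##5
C6 becomes B5
B4 becomes A#4
C6 becomes B5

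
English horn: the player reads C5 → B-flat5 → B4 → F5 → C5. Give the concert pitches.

F4 Eb5 E4 Bb4 F4

The English horn sounds a perfect fifth below written, so transpose each written note down a perfect fifth.
C5 -> F4
Bb5 -> Eb5
B4 -> E4
F5 -> Bb4
C5 -> F4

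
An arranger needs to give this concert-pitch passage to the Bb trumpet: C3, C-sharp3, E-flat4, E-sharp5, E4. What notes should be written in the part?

D3 D#3 F4 F##5 F#4

The Bb trumpet sounds a major second below written, so the written part must be a major second above concert — transpose each note up.
C3 to D3
C#3 to D#3
Eb4 to F4
E#5 to F##5
E4 to F#4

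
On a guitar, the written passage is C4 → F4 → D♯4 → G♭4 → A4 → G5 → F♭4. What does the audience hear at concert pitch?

Written C4 on the guitar sounds as C3, a perfect octave lower; apply that shift to every note.
C4 gives C3
F4 gives F3
D#4 gives D#3
Gb4 gives Gb3
A4 gives A3
G5 gives G4
Fb4 gives Fb3

C3 F3 D#3 Gb3 A3 G4 Fb3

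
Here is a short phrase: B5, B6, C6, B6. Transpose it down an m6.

D#5 D#6 E5 D#6

B5: a sixth down reaches D, and 8 semitones makes it D#5.
A minor sixth down from B6 gives D#6.
A minor sixth down from C6 gives E5.
B6: a sixth down reaches D, and 8 semitones makes it D#6.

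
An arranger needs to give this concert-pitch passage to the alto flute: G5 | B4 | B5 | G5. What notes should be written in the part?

C6 E5 E6 C6

The alto flute sounds a perfect fourth below written, so the written part must be a perfect fourth above concert — transpose each note up.
G5 to C6
B4 to E5
B5 to E6
G5 to C6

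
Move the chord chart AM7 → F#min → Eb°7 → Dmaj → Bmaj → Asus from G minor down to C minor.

DM7 Bmin Ab°7 Gmaj Emaj Dsus

G minor down to C minor is a perfect fifth; each chord root moves by that interval while the quality stays the same.
AM7: root A down a perfect fifth → D, giving DM7.
F#min: root F# down a perfect fifth → B, giving Bmin.
Eb°7: root Eb down a perfect fifth → Ab, giving Ab°7.
Dmaj: root D down a perfect fifth → G, giving Gmaj.
Bmaj: root B down a perfect fifth → E, giving Emaj.
Asus: root A down a perfect fifth → D, giving Dsus.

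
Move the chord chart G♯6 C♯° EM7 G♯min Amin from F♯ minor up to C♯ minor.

F♯ minor up to C♯ minor is a perfect fifth; each chord root moves by that interval while the quality stays the same.
G♯6: root G♯ up a perfect fifth → D#, giving D#6.
C♯°: root C♯ up a perfect fifth → G#, giving G#°.
EM7: root E up a perfect fifth → B, giving BM7.
G♯min: root G♯ up a perfect fifth → D#, giving D#min.
Amin: root A up a perfect fifth → E, giving Emin.

D#6 G#° BM7 D#min Emin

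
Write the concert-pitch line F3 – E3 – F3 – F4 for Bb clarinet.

G3 F#3 G3 G4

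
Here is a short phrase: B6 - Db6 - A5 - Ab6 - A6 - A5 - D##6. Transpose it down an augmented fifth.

An augmented fifth down from B6 gives Eb6.
Db6: a fifth down reaches G, and 8 semitones makes it Gbb5.
A5 down an augmented fifth is Db5.
An augmented fifth down from Ab6 gives Dbb6.
A6: a fifth down reaches D, and 8 semitones makes it Db6.
A5: a fifth down reaches D, and 8 semitones makes it Db5.
An augmented fifth down from D##6 gives G#5.

Eb6 Gbb5 Db5 Dbb6 Db6 Db5 G#5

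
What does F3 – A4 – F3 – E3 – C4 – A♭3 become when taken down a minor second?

E3 G#4 E3 D#3 B3 G3

F3 becomes E3
A4 becomes G#4
F3 becomes E3
E3 becomes D#3
C4 becomes B3
Ab3 becomes G3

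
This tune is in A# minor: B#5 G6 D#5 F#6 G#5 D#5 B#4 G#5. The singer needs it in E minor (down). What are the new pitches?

F#5 Db6 A4 C6 D5 A4 F#4 D5

A# minor to E minor down is an augmented fourth, so every note moves down by that interval.
B#5 → F#5
G6 → Db6
D#5 → A4
F#6 → C6
G#5 → D5
D#5 → A4
B#4 → F#4
G#5 → D5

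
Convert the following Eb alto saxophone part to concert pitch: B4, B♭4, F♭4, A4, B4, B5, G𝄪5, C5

Written C4 on the Eb alto saxophone sounds as Eb3, a major sixth lower; apply that shift to every note.
B4 → D4
Bb4 → Db4
Fb4 → Abb3
A4 → C4
B4 → D4
B5 → D5
G##5 → B#4
C5 → Eb4

D4 Db4 Abb3 C4 D4 D5 B#4 Eb4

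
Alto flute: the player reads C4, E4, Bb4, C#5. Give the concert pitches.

Written C4 on the alto flute sounds as G3, a perfect fourth lower; apply that shift to every note.
C4 to G3
E4 to B3
Bb4 to F4
C#5 to G#4

G3 B3 F4 G#4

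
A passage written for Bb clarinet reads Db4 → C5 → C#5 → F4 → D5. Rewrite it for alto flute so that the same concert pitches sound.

Fb4 Eb5 E5 Ab4 F5

First find concert pitch: the Bb clarinet sounds a major second below written, so Db4 C5 C#5 F4 D5 sounds Cb4 Bb4 B4 Eb4 C5.
Then write for alto flute: it sounds a perfect fourth below written, so the part must be a perfect fourth above concert.
Cb4 → Fb4
Bb4 → Eb5
B4 → E5
Eb4 → Ab4
C5 → F5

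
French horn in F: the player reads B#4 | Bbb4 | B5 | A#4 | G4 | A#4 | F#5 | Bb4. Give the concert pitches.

E#4 Ebb4 E5 D#4 C4 D#4 B4 Eb4

Written C4 on the French horn in F sounds as F3, a perfect fifth lower; apply that shift to every note.
B#4 gives E#4
Bbb4 gives Ebb4
B5 gives E5
A#4 gives D#4
G4 gives C4
A#4 gives D#4
F#5 gives B4
Bb4 gives Eb4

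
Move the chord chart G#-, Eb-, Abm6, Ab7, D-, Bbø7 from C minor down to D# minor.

A##- F#- Bm6 B7 E#- C#ø7

C minor down to D# minor is a diminished seventh; each chord root moves by that interval while the quality stays the same.
G#-: root G# down a diminished seventh → A##, giving A##-.
Eb-: root Eb down a diminished seventh → F#, giving F#-.
Abm6: root Ab down a diminished seventh → B, giving Bm6.
Ab7: root Ab down a diminished seventh → B, giving B7.
D-: root D down a diminished seventh → E#, giving E#-.
Bbø7: root Bb down a diminished seventh → C#, giving C#ø7.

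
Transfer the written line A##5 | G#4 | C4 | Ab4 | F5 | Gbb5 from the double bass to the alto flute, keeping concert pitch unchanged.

D##5 C#4 F3 Db4 Bb4 Cbb5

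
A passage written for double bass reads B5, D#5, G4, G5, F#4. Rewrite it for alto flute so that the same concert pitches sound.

E5 G#4 C4 C5 B3

First find concert pitch: the double bass sounds a perfect octave below written, so B5 D#5 G4 G5 F#4 sounds B4 D#4 G3 G4 F#3.
Then write for alto flute: it sounds a perfect fourth below written, so the part must be a perfect fourth above concert.
B4 → E5
D#4 → G#4
G3 → C4
G4 → C5
F#3 → B3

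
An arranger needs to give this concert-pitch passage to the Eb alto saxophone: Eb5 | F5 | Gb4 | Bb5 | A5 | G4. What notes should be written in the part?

The Eb alto saxophone sounds a major sixth below written, so the written part must be a major sixth above concert — transpose each note up.
Eb5 becomes C6
F5 becomes D6
Gb4 becomes Eb5
Bb5 becomes G6
A5 becomes F#6
G4 becomes E5

C6 D6 Eb5 G6 F#6 E5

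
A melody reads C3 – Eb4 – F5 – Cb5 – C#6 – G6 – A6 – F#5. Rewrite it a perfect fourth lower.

G2 Bb3 C5 Gb4 G#5 D6 E6 C#5

C3 becomes G2
Eb4 becomes Bb3
F5 becomes C5
Cb5 becomes Gb4
C#6 becomes G#5
G6 becomes D6
A6 becomes E6
F#5 becomes C#5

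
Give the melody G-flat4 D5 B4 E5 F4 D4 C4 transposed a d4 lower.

Gb4 gives D4
D5 gives A#4
B4 gives F##4
E5 gives B#4
F4 gives C#4
D4 gives A#3
C4 gives G#3

D4 A#4 F##4 B#4 C#4 A#3 G#3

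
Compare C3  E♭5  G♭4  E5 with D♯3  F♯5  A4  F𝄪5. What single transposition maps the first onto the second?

up an augmented second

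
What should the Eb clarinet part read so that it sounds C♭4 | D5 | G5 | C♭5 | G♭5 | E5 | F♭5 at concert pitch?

Ab3 B4 E5 Ab4 Eb5 C#5 Db5

The Eb clarinet sounds a minor third above written, so the written part must be a minor third below concert — transpose each note down.
Cb4 to Ab3
D5 to B4
G5 to E5
Cb5 to Ab4
Gb5 to Eb5
E5 to C#5
Fb5 to Db5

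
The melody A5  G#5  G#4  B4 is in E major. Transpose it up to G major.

From E up to G is a minor third; apply that to each pitch.
A5 to C6
G#5 to B5
G#4 to B4
B4 to D5

C6 B5 B4 D5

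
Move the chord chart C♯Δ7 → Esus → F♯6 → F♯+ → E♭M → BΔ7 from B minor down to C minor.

B minor down to C minor is a major seventh; each chord root moves by that interval while the quality stays the same.
C♯Δ7: root C♯ down a major seventh → D, giving DΔ7.
Esus: root E down a major seventh → F, giving Fsus.
F♯6: root F♯ down a major seventh → G, giving G6.
F♯+: root F♯ down a major seventh → G, giving G+.
E♭M: root E♭ down a major seventh → Fb, giving FbM.
BΔ7: root B down a major seventh → C, giving CΔ7.

DΔ7 Fsus G6 G+ FbM CΔ7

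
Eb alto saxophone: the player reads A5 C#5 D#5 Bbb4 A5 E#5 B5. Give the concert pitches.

C5 E4 F#4 Dbb4 C5 G#4 D5

Written C4 on the Eb alto saxophone sounds as Eb3, a major sixth lower; apply that shift to every note.
A5 becomes C5
C#5 becomes E4
D#5 becomes F#4
Bbb4 becomes Dbb4
A5 becomes C5
E#5 becomes G#4
B5 becomes D5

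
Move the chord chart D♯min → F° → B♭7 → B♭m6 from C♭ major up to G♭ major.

A#min C° F7 Fm6

C♭ major up to G♭ major is a perfect fifth; each chord root moves by that interval while the quality stays the same.
D♯min: root D♯ up a perfect fifth → A#, giving A#min.
F°: root F up a perfect fifth → C, giving C°.
B♭7: root B♭ up a perfect fifth → F, giving F7.
B♭m6: root B♭ up a perfect fifth → F, giving Fm6.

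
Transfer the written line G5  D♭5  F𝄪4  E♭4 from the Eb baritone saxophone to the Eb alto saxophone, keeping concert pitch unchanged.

G4 Db4 F##3 Eb3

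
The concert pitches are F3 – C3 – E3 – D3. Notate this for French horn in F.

C4 G3 B3 A3

Written C4 sounds as F3 on the French horn in F, so concert pitches are written a perfect fifth up.
F3 -> C4
C3 -> G3
E3 -> B3
D3 -> A3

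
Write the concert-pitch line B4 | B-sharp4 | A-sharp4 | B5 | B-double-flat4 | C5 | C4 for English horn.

F#5 F##5 E#5 F#6 Fb5 G5 G4

The English horn sounds a perfect fifth below written, so the written part must be a perfect fifth above concert — transpose each note up.
B4 -> F#5
B#4 -> F##5
A#4 -> E#5
B5 -> F#6
Bbb4 -> Fb5
C5 -> G5
C4 -> G4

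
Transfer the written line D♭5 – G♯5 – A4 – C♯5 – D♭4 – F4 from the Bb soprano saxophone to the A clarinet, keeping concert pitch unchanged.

First find concert pitch: the Bb soprano saxophone sounds a major second below written, so D♭5 G♯5 A4 C♯5 D♭4 F4 sounds Cb5 F#5 G4 B4 Cb4 Eb4.
Then write for A clarinet: it sounds a minor third below written, so the part must be a minor third above concert.
Cb5 → Ebb5
F#5 → A5
G4 → Bb4
B4 → D5
Cb4 → Ebb4
Eb4 → Gb4

Ebb5 A5 Bb4 D5 Ebb4 Gb4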